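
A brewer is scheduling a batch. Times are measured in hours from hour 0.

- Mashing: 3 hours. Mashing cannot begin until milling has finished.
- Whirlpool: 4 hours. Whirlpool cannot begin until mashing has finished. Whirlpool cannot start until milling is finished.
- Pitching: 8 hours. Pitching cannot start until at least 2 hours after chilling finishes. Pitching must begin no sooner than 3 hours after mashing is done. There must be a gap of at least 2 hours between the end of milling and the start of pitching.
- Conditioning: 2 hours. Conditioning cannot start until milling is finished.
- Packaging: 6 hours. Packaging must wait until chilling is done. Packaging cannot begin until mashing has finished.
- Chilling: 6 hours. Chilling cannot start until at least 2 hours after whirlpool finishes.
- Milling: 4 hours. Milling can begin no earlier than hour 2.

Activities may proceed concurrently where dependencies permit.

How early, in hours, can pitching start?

23

Milling waits on its own release at hour 2, so it starts at hour 2 and finishes at 2 + 4 = hour 6.
After milling (finishes hour 6), mashing can start at hour 6 and finishes at hour 9.
Whirlpool cannot start until mashing (finishes hour 9); milling (finishes hour 6). The controlling bound is hour 9, so whirlpool finishes at 9 + 4 = hour 13.
After whirlpool (finishes hour 13, plus 2-hour gap → hour 15), chilling can start at hour 15 and finishes at hour 21.
Pitching waits on chilling (finishes hour 21, plus 2-hour gap → hour 23); mashing (finishes hour 9, plus 3-hour gap → hour 12); milling (finishes hour 6, plus 2-hour gap → hour 8). The latest of these is hour 23, which is the earliest pitching can start.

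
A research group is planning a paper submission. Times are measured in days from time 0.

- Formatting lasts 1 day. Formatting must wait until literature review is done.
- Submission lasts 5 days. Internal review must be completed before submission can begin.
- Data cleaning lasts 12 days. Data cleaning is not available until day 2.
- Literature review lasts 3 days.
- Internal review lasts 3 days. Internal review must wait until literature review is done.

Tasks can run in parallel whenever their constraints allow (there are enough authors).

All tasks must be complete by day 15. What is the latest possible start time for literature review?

4

To finish by day 15, submission (duration 5) must start no later than day 10.
Internal review feeds into submission (must start by day 10); so internal review must finish by day 10 and therefore start by day 7.
Formatting must finish by day 15; it takes 1 day, so it must start by 15 − 1 = day 14.
For literature review: internal review (must start by day 7); formatting (must start by day 14). The most restrictive is day 7; with a 3-day duration, literature review must start by day 4.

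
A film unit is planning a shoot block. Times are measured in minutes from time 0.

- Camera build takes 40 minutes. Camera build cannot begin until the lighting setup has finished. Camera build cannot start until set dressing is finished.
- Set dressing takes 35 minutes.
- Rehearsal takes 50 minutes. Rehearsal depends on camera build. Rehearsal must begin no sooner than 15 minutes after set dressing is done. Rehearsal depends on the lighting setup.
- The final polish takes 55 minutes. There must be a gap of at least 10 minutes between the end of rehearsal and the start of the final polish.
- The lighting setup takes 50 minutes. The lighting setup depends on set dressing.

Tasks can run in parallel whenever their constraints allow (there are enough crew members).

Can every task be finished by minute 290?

Nothing blocks set dressing, so it runs from minute 0 to minute 35.
After set dressing (finishes minute 35), the lighting setup can start at minute 35 and finishes at minute 85.
Camera build cannot start until the lighting setup (finishes minute 85); set dressing (finishes minute 35). The controlling bound is minute 85, so camera build finishes at 85 + 40 = minute 125.
Rehearsal cannot start until camera build (finishes minute 125); set dressing (finishes minute 35, plus 15-minute gap → minute 50); the lighting setup (finishes minute 85). The controlling bound is minute 125, so rehearsal finishes at 125 + 50 = minute 175.
The final polish waits on rehearsal (finishes minute 175, plus 10-minute gap → minute 185), so it starts at minute 185 and finishes at 185 + 55 = minute 240.
Every task is finished by minute 240, which is no later than the deadline of 290, so the schedule is feasible.

Yes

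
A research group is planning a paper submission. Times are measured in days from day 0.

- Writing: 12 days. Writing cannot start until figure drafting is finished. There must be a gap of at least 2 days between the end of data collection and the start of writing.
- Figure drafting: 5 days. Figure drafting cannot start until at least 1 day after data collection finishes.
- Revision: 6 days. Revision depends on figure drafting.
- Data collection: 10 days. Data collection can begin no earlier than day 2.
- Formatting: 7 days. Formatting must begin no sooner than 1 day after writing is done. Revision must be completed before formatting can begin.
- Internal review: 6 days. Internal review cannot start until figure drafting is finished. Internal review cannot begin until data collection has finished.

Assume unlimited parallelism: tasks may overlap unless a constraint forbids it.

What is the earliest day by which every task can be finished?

After its own release at day 2, data collection can start at day 2 and finishes at day 12.
Figure drafting cannot begin until data collection (finishes day 12, plus 1-day gap → day 13). It runs from day 13 to 13 + 5 = day 18.
Revision cannot begin until figure drafting (finishes day 18). It runs from day 18 to 18 + 6 = day 24.
Internal review needs all of figure drafting (finishes day 18); data collection (finishes day 12). That puts its earliest start at day 18; it finishes at 18 + 6 = day 24.
Writing cannot start until figure drafting (finishes day 18); data collection (finishes day 12, plus 2-day gap → day 14). The controlling bound is day 18, so writing finishes at 18 + 12 = day 30.
For formatting: writing (finishes day 30, plus 1-day gap → day 31); revision (finishes day 24). Taking the maximum gives a start of day 31, and it finishes at 31 + 7 = day 38.
All tasks are finished once the last one completes. Finish times: Data collection at 12, Figure drafting at 18, Writing at 30, Internal review at 24, Revision at 24, Formatting at 38. The latest is day 38.

38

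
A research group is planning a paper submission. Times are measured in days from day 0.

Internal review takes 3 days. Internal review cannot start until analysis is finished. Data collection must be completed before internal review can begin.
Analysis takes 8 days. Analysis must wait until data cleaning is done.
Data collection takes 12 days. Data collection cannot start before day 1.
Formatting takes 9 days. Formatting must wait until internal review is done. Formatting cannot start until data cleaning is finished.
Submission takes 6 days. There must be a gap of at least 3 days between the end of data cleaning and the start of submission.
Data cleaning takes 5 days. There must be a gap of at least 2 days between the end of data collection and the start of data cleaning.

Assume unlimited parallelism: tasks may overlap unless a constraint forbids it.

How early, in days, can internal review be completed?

Data collection cannot begin until its own release at day 1. It runs from day 1 to 1 + 12 = day 13.
Data cleaning waits on data collection (finishes day 13, plus 2-day gap → day 15), so it starts at day 15 and finishes at 15 + 5 = day 20.
After data cleaning (finishes day 20), analysis can start at day 20 and finishes at day 28.
For internal review: analysis (finishes day 28); data collection (finishes day 13). Taking the maximum gives a start of day 28, and it finishes at 28 + 3 = day 31.

31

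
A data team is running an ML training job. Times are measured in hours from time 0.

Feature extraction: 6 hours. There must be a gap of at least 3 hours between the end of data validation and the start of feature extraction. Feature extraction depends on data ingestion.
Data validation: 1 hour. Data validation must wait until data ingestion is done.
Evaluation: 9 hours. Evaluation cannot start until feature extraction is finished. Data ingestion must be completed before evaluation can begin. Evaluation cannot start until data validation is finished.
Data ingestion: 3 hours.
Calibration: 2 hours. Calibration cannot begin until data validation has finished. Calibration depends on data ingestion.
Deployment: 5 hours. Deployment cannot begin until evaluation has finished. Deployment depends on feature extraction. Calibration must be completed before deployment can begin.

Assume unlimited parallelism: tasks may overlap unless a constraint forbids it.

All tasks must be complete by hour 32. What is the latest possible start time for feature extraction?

Nothing follows deployment; the deadline of hour 32 is its only limit. It must start by 32 − 5 = hour 27.
Evaluation has to be done before deployment (must start by hour 27). That means finishing by hour 27, i.e. starting by 27 − 9 = hour 18.
Feature extraction has several dependents: evaluation (must start by hour 18); deployment (must start by hour 27). The earliest of those limits is hour 18, so feature extraction must start by 18 − 6 = hour 12.

12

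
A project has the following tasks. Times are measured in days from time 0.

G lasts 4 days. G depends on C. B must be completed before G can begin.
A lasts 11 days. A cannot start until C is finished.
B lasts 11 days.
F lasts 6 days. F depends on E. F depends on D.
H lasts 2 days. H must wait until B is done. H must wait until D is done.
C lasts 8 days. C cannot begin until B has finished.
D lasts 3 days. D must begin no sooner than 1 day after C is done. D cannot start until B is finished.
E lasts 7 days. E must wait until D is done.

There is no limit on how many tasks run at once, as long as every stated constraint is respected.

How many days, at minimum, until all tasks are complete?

B can start immediately at day 0; it finishes at day 11.
C cannot begin until B (finishes day 11). It runs from day 11 to 11 + 8 = day 19.
G cannot start until C (finishes day 19); B (finishes day 11). The controlling bound is day 19, so G finishes at 19 + 4 = day 23.
D cannot start until C (finishes day 19, plus 1-day gap → day 20); B (finishes day 11). The controlling bound is day 20, so D finishes at 20 + 3 = day 23.
For H: B (finishes day 11); D (finishes day 23). Taking the maximum gives a start of day 23, and it finishes at 23 + 2 = day 25.
E waits on D (finishes day 23), so it starts at day 23 and finishes at 23 + 7 = day 30.
For F: E (finishes day 30); D (finishes day 23). Taking the maximum gives a start of day 30, and it finishes at 30 + 6 = day 36.
A cannot begin until C (finishes day 19). It runs from day 19 to 19 + 11 = day 30.
All tasks are finished once the last one completes. Finish times: A at 30, B at 11, C at 19, D at 23, E at 30, F at 36, G at 23, H at 25. The latest is day 36.

36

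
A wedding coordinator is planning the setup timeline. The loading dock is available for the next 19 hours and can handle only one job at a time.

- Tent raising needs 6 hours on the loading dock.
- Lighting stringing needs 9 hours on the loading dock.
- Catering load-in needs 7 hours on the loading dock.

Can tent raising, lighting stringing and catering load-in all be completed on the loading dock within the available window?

No

Running back to back, the jobs need 6 + 9 + 7 = 22 hours on the loading dock.
Since 22 > 19, they cannot all fit.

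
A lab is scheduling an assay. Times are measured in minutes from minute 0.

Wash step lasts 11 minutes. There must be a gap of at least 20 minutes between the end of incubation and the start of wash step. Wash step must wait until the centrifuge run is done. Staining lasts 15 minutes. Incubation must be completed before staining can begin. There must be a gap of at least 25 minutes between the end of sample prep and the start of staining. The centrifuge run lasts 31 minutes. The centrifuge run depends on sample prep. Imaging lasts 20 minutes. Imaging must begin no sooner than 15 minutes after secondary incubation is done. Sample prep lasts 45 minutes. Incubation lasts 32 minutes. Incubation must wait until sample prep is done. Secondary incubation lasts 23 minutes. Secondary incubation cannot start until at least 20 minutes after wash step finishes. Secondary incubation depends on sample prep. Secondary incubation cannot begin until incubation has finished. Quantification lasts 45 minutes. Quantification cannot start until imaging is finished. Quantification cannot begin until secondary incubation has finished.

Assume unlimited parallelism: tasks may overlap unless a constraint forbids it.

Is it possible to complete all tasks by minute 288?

Nothing blocks sample prep, so it runs from minute 0 to minute 45.
The centrifuge run cannot begin until sample prep (finishes minute 45). It runs from minute 45 to 45 + 31 = minute 76.
After sample prep (finishes minute 45), incubation can start at minute 45 and finishes at minute 77.
Staining needs all of incubation (finishes minute 77); sample prep (finishes minute 45, plus 25-minute gap → minute 70). That puts its earliest start at minute 77; it finishes at 77 + 15 = minute 92.
Wash step needs all of incubation (finishes minute 77, plus 20-minute gap → minute 97); the centrifuge run (finishes minute 76). That puts its earliest start at minute 97; it finishes at 97 + 11 = minute 108.
Secondary incubation needs all of wash step (finishes minute 108, plus 20-minute gap → minute 128); sample prep (finishes minute 45); incubation (finishes minute 77). That puts its earliest start at minute 128; it finishes at 128 + 23 = minute 151.
After secondary incubation (finishes minute 151, plus 15-minute gap → minute 166), imaging can start at minute 166 and finishes at minute 186.
Quantification cannot start until imaging (finishes minute 186); secondary incubation (finishes minute 151). The controlling bound is minute 186, so quantification finishes at 186 + 45 = minute 231.
Every task is finished by minute 231, which is no later than the deadline of 288, so the schedule is feasible.

Yes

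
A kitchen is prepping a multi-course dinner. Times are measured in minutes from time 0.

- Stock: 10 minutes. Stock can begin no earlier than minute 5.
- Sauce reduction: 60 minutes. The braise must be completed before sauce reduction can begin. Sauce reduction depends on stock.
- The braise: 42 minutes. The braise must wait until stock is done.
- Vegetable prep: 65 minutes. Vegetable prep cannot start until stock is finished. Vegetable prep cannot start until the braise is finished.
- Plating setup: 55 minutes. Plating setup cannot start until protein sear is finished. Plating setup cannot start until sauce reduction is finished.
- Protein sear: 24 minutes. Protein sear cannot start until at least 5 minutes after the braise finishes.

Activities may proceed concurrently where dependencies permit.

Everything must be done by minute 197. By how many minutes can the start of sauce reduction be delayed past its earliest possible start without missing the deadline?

25

Stock waits on its own release at minute 5, so it starts at minute 5 and finishes at 5 + 10 = minute 15.
The braise waits on stock (finishes minute 15), so it starts at minute 15 and finishes at 15 + 42 = minute 57.
Sauce reduction needs all of the braise (finishes minute 57); stock (finishes minute 15). That puts its earliest start at minute 57; it finishes at 57 + 60 = minute 117.

Working backward from the deadline:
To finish by minute 197, plating setup (duration 55) must start no later than minute 142.
Sauce reduction feeds into plating setup (must start by minute 142); so sauce reduction must finish by minute 142 and therefore start by minute 82.
So sauce reduction can start as early as minute 57 and as late as minute 82, giving 82 − 57 = 25 minutes of slack.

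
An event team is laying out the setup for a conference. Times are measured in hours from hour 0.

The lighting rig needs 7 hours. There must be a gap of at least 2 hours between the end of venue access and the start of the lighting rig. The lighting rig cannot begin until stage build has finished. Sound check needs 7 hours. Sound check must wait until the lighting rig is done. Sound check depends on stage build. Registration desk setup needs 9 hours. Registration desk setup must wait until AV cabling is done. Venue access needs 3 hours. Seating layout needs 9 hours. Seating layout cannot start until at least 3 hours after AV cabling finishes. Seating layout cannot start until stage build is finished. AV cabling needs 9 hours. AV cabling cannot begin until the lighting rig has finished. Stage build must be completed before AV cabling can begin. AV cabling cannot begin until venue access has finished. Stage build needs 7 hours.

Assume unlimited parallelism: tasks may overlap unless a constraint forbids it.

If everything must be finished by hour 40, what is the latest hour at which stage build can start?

To finish by hour 40, seating layout (duration 9) must start no later than hour 31.
Registration desk setup has no dependents, so it just needs to finish by hour 40. Starting by 40 − 9 = hour 31 achieves that.
AV cabling must finish in time for seating layout (must start by hour 31, minus 3-hour gap → hour 28); registration desk setup (must start by hour 31). The tightest is hour 28, so AV cabling must start by 28 − 9 = hour 19.
Nothing follows sound check; the deadline of hour 40 is its only limit. It must start by 40 − 7 = hour 33.
For the lighting rig: AV cabling (must start by hour 19); sound check (must start by hour 33). The most restrictive is hour 19; with a 7-hour duration, the lighting rig must start by hour 12.
Stage build feeds the lighting rig (must start by hour 12); AV cabling (must start by hour 19); seating layout (must start by hour 31); sound check (must start by hour 33). Taking the minimum, stage build must finish by hour 12 and start by 12 − 7 = hour 5.

5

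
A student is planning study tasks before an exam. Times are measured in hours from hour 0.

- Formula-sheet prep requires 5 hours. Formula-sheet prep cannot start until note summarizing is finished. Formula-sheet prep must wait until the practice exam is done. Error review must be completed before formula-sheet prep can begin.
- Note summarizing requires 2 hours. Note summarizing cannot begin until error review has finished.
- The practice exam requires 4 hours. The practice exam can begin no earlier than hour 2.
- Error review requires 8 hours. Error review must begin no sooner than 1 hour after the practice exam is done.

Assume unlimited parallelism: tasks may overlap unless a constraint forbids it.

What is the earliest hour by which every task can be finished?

22

After its own release at hour 2, the practice exam can start at hour 2 and finishes at hour 6.
Error review cannot begin until the practice exam (finishes hour 6, plus 1-hour gap → hour 7). It runs from hour 7 to 7 + 8 = hour 15.
Note summarizing waits on error review (finishes hour 15), so it starts at hour 15 and finishes at 15 + 2 = hour 17.
For formula-sheet prep: note summarizing (finishes hour 17); the practice exam (finishes hour 6); error review (finishes hour 15). Taking the maximum gives a start of hour 17, and it finishes at 17 + 5 = hour 22.
All tasks are finished once the last one completes. Finish times: The practice exam at 6, Error review at 15, Note summarizing at 17, Formula-sheet prep at 22. The latest is hour 22.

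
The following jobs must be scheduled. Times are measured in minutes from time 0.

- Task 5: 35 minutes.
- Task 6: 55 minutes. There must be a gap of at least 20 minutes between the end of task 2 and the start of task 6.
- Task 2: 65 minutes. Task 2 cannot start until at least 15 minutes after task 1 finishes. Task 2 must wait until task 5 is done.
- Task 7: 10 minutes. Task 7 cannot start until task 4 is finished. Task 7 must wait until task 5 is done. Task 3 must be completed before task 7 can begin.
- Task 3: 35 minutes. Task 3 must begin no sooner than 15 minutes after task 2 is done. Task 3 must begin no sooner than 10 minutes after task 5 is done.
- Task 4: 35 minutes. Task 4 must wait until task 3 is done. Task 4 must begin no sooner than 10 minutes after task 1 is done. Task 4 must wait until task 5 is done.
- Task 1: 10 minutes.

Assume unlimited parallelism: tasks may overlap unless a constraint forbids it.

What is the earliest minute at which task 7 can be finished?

Nothing blocks task 5, so it runs from minute 0 to minute 35.
Nothing blocks task 1, so it runs from minute 0 to minute 10.
Task 2 needs all of task 1 (finishes minute 10, plus 15-minute gap → minute 25); task 5 (finishes minute 35). That puts its earliest start at minute 35; it finishes at 35 + 65 = minute 100.
For task 3: task 2 (finishes minute 100, plus 15-minute gap → minute 115); task 5 (finishes minute 35, plus 10-minute gap → minute 45). Taking the maximum gives a start of minute 115, and it finishes at 115 + 35 = minute 150.
For task 4: task 3 (finishes minute 150); task 1 (finishes minute 10, plus 10-minute gap → minute 20); task 5 (finishes minute 35). Taking the maximum gives a start of minute 150, and it finishes at 150 + 35 = minute 185.
For task 7: task 4 (finishes minute 185); task 5 (finishes minute 35); task 3 (finishes minute 150). Taking the maximum gives a start of minute 185, and it finishes at 185 + 10 = minute 195.

195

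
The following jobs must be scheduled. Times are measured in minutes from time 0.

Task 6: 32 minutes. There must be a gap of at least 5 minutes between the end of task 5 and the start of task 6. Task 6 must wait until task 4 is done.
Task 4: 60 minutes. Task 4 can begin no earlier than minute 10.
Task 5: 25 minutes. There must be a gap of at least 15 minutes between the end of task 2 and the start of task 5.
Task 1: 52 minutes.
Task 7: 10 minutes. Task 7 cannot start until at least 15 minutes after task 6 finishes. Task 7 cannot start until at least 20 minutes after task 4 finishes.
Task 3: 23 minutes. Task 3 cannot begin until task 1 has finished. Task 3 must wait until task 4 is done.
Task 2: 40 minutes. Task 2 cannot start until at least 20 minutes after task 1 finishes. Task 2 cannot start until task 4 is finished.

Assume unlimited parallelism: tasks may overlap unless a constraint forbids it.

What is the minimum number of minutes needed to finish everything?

214

Task 4 cannot begin until its own release at minute 10. It runs from minute 10 to 10 + 60 = minute 70.
Task 1 has no prerequisites, so it starts at minute 0 and finishes at minute 52.
Task 3 cannot start until task 1 (finishes minute 52); task 4 (finishes minute 70). The controlling bound is minute 70, so task 3 finishes at 70 + 23 = minute 93.
Task 2 has to wait for task 1 (finishes minute 52, plus 20-minute gap → minute 72); task 4 (finishes minute 70). The latest of these is minute 72, so task 2 runs minute 72 to 72 + 40 = minute 112.
Task 5 waits on task 2 (finishes minute 112, plus 15-minute gap → minute 127), so it starts at minute 127 and finishes at 127 + 25 = minute 152.
Task 6 cannot start until task 5 (finishes minute 152, plus 5-minute gap → minute 157); task 4 (finishes minute 70). The controlling bound is minute 157, so task 6 finishes at 157 + 32 = minute 189.
Task 7 has to wait for task 6 (finishes minute 189, plus 15-minute gap → minute 204); task 4 (finishes minute 70, plus 20-minute gap → minute 90). The latest of these is minute 204, so task 7 runs minute 204 to 204 + 10 = minute 214.
All tasks are finished once the last one completes. Finish times: Task 1 at 52, Task 2 at 112, Task 3 at 93, Task 4 at 70, Task 5 at 152, Task 6 at 189, Task 7 at 214. The latest is minute 214.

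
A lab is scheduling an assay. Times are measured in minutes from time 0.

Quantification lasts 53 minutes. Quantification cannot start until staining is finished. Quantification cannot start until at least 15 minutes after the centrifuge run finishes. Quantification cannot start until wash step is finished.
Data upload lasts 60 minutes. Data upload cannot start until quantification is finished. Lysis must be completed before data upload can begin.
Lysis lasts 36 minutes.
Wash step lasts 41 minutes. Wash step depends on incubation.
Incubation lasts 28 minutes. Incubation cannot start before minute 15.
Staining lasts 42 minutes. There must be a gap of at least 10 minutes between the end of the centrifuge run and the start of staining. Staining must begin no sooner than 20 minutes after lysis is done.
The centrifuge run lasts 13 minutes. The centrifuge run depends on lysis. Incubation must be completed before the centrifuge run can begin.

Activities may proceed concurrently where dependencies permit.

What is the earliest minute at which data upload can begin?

161

Incubation cannot begin until its own release at minute 15. It runs from minute 15 to 15 + 28 = minute 43.
Wash step waits on incubation (finishes minute 43), so it starts at minute 43 and finishes at 43 + 41 = minute 84.
Lysis can start immediately at minute 0; it finishes at minute 36.
The centrifuge run needs all of lysis (finishes minute 36); incubation (finishes minute 43). That puts its earliest start at minute 43; it finishes at 43 + 13 = minute 56.
Staining cannot start until the centrifuge run (finishes minute 56, plus 10-minute gap → minute 66); lysis (finishes minute 36, plus 20-minute gap → minute 56). The controlling bound is minute 66, so staining finishes at 66 + 42 = minute 108.
Quantification needs all of staining (finishes minute 108); the centrifuge run (finishes minute 56, plus 15-minute gap → minute 71); wash step (finishes minute 84). That puts its earliest start at minute 108; it finishes at 108 + 53 = minute 161.
Data upload waits on quantification (finishes minute 161); lysis (finishes minute 36). The latest of these is minute 161, which is the earliest data upload can start.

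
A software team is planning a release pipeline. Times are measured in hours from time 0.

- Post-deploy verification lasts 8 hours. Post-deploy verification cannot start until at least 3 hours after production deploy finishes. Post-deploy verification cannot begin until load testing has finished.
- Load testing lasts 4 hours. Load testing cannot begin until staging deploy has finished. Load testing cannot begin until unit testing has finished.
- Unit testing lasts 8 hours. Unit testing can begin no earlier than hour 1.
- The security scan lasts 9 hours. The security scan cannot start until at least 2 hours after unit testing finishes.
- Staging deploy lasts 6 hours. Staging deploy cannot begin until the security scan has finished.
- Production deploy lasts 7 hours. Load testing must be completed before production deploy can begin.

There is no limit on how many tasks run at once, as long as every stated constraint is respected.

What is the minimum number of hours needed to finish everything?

48

Unit testing waits on its own release at hour 1, so it starts at hour 1 and finishes at 1 + 8 = hour 9.
The security scan waits on unit testing (finishes hour 9, plus 2-hour gap → hour 11), so it starts at hour 11 and finishes at 11 + 9 = hour 20.
After the security scan (finishes hour 20), staging deploy can start at hour 20 and finishes at hour 26.
Load testing needs all of staging deploy (finishes hour 26); unit testing (finishes hour 9). That puts its earliest start at hour 26; it finishes at 26 + 4 = hour 30.
After load testing (finishes hour 30), production deploy can start at hour 30 and finishes at hour 37.
For post-deploy verification: production deploy (finishes hour 37, plus 3-hour gap → hour 40); load testing (finishes hour 30). Taking the maximum gives a start of hour 40, and it finishes at 40 + 8 = hour 48.
All tasks are finished once the last one completes. Finish times: Unit testing at 9, The security scan at 20, Staging deploy at 26, Load testing at 30, Production deploy at 37, Post-deploy verification at 48. The latest is hour 48.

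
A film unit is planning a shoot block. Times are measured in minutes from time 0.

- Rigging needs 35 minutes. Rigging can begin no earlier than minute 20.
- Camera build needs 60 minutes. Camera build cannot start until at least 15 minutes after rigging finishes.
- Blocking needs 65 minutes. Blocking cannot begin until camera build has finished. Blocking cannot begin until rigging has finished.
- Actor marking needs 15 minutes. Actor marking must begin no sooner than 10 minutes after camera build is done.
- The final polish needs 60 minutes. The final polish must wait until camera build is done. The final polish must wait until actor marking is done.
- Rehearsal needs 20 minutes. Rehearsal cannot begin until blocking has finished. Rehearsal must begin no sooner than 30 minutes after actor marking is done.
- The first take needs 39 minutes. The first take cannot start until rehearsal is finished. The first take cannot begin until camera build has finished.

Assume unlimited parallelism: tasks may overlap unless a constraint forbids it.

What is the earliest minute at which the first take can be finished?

254

Rigging cannot begin until its own release at minute 20. It runs from minute 20 to 20 + 35 = minute 55.
After rigging (finishes minute 55, plus 15-minute gap → minute 70), camera build can start at minute 70 and finishes at minute 130.
Actor marking cannot begin until camera build (finishes minute 130, plus 10-minute gap → minute 140). It runs from minute 140 to 140 + 15 = minute 155.
Blocking has to wait for camera build (finishes minute 130); rigging (finishes minute 55). The latest of these is minute 130, so blocking runs minute 130 to 130 + 65 = minute 195.
Rehearsal needs all of blocking (finishes minute 195); actor marking (finishes minute 155, plus 30-minute gap → minute 185). That puts its earliest start at minute 195; it finishes at 195 + 20 = minute 215.
The first take has to wait for rehearsal (finishes minute 215); camera build (finishes minute 130). The latest of these is minute 215, so the first take runs minute 215 to 215 + 39 = minute 254.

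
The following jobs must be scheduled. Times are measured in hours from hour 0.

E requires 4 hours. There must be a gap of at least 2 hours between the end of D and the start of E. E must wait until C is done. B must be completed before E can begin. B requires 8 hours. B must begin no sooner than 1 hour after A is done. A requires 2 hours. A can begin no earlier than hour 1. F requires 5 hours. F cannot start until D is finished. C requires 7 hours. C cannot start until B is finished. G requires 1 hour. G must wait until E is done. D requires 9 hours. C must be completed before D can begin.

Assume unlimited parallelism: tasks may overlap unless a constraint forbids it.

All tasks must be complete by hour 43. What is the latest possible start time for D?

27

Nothing follows G; the deadline of hour 43 is its only limit. It must start by 43 − 1 = hour 42.
E has to be done before G (must start by hour 42). That means finishing by hour 42, i.e. starting by 42 − 4 = hour 38.
To finish by hour 43, F (duration 5) must start no later than hour 38.
D has several dependents: E (must start by hour 38, minus 2-hour gap → hour 36); F (must start by hour 38). The earliest of those limits is hour 36, so D must start by 36 − 9 = hour 27.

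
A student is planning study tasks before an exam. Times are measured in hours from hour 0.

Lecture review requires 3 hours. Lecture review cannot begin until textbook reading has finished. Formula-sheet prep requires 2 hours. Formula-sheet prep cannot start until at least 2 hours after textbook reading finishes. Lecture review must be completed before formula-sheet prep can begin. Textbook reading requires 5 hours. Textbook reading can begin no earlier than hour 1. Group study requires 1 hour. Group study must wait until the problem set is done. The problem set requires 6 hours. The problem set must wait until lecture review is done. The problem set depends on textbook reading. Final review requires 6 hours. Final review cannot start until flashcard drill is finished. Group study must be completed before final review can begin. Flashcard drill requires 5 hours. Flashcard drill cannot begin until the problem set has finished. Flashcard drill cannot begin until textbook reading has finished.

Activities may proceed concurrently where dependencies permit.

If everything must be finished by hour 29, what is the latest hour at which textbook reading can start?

To finish by hour 29, final review (duration 6) must start no later than hour 23.
Flashcard drill feeds into final review (must start by hour 23); so flashcard drill must finish by hour 23 and therefore start by hour 18.
Since final review (must start by hour 23) depends on it, group study must finish by hour 23. Backing off its 1-hour duration gives a latest start of hour 22.
The problem set must finish in time for flashcard drill (must start by hour 18); group study (must start by hour 22). The tightest is hour 18, so the problem set must start by 18 − 6 = hour 12.
Nothing follows formula-sheet prep; the deadline of hour 29 is its only limit. It must start by 29 − 2 = hour 27.
For lecture review: the problem set (must start by hour 12); formula-sheet prep (must start by hour 27). The most restrictive is hour 12; with a 3-hour duration, lecture review must start by hour 9.
For textbook reading: lecture review (must start by hour 9); the problem set (must start by hour 12); flashcard drill (must start by hour 18); formula-sheet prep (must start by hour 27, minus 2-hour gap → hour 25). The most restrictive is hour 9; with a 5-hour duration, textbook reading must start by hour 4.

4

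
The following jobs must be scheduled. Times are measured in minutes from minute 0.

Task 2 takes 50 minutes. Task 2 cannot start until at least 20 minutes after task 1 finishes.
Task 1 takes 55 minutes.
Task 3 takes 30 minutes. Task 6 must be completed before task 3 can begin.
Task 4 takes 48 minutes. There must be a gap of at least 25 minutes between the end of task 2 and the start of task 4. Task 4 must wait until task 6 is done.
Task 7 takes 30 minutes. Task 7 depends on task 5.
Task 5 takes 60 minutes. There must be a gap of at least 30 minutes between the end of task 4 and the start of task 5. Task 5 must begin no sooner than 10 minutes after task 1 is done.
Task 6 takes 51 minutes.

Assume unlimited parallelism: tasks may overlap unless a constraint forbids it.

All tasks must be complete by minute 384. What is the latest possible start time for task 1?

66

Task 7 must finish by minute 384; it takes 30 minutes, so it must start by 384 − 30 = minute 354.
Task 5 must finish before task 7 (must start by minute 354). With a 60-minute duration, task 5 must start by 354 − 60 = minute 294.
Task 4 has to be done before task 5 (must start by minute 294, minus 30-minute gap → minute 264). That means finishing by minute 264, i.e. starting by 264 − 48 = minute 216.
Since task 4 (must start by minute 216, minus 25-minute gap → minute 191) depends on it, task 2 must finish by minute 191. Backing off its 50-minute duration gives a latest start of minute 141.
Task 1 must finish in time for task 2 (must start by minute 141, minus 20-minute gap → minute 121); task 5 (must start by minute 294, minus 10-minute gap → minute 284). The tightest is minute 121, so task 1 must start by 121 − 55 = minute 66.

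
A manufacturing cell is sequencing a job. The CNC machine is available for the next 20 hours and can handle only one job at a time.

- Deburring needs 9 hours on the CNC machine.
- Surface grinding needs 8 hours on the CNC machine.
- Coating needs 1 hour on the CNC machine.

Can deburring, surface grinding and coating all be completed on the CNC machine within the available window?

Running back to back, the jobs need 9 + 8 + 1 = 18 hours on the CNC machine.
Since 18 ≤ 20, they fit within the window.

Yes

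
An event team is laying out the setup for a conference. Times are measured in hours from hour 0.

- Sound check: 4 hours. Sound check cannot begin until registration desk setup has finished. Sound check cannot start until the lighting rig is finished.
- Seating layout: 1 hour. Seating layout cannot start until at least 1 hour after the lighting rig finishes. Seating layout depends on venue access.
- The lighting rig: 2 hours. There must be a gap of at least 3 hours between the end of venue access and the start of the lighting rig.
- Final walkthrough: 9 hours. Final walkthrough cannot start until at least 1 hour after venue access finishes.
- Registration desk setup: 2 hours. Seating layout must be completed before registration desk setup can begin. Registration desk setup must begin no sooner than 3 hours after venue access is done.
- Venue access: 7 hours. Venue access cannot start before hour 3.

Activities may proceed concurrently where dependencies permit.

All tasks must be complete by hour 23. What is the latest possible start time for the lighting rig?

13

Sound check has no dependents, so it just needs to finish by hour 23. Starting by 23 − 4 = hour 19 achieves that.
Registration desk setup has to be done before sound check (must start by hour 19). That means finishing by hour 19, i.e. starting by 19 − 2 = hour 17.
Seating layout feeds into registration desk setup (must start by hour 17); so seating layout must finish by hour 17 and therefore start by hour 16.
The lighting rig feeds seating layout (must start by hour 16, minus 1-hour gap → hour 15); sound check (must start by hour 19). Taking the minimum, the lighting rig must finish by hour 15 and start by 15 − 2 = hour 13.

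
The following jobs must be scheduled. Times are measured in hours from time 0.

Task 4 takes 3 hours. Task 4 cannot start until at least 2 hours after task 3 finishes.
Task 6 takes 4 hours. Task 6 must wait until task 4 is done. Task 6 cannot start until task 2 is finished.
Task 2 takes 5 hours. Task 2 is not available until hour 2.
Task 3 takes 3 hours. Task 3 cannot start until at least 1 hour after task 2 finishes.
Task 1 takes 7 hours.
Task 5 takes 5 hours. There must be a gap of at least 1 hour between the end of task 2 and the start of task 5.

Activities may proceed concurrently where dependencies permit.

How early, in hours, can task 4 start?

13

Task 2 waits on its own release at hour 2, so it starts at hour 2 and finishes at 2 + 5 = hour 7.
Task 3 cannot begin until task 2 (finishes hour 7, plus 1-hour gap → hour 8). It runs from hour 8 to 8 + 3 = hour 11.
Task 4 waits on task 3 (finishes hour 11, plus 2-hour gap → hour 13), so the earliest it can start is hour 13.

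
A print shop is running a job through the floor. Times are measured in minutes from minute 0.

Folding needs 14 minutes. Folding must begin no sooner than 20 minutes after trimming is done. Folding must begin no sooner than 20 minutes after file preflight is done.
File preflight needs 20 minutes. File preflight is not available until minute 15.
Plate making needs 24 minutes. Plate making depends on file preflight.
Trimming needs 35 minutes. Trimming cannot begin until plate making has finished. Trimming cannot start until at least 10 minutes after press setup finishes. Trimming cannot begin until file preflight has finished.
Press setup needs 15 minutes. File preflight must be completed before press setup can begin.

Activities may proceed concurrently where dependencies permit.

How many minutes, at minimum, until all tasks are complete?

After its own release at minute 15, file preflight can start at minute 15 and finishes at minute 35.
Press setup cannot begin until file preflight (finishes minute 35). It runs from minute 35 to 35 + 15 = minute 50.
Plate making waits on file preflight (finishes minute 35), so it starts at minute 35 and finishes at 35 + 24 = minute 59.
For trimming: plate making (finishes minute 59); press setup (finishes minute 50, plus 10-minute gap → minute 60); file preflight (finishes minute 35). Taking the maximum gives a start of minute 60, and it finishes at 60 + 35 = minute 95.
Folding has to wait for trimming (finishes minute 95, plus 20-minute gap → minute 115); file preflight (finishes minute 35, plus 20-minute gap → minute 55). The latest of these is minute 115, so folding runs minute 115 to 115 + 14 = minute 129.
All tasks are finished once the last one completes. Finish times: File preflight at 35, Plate making at 59, Press setup at 50, Trimming at 95, Folding at 129. The latest is minute 129.

129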